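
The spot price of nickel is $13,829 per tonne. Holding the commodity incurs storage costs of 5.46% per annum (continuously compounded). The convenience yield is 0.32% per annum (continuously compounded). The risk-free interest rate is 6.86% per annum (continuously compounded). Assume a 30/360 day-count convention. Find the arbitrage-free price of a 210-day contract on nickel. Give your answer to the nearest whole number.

Net carry = r + u − y = 0.0686 + 0.0546 − 0.0032 = 0.1200
F = S·e^((r+u−y)T) = 13829 · e^(0.1200 × 210/360) = 13829 · e^0.070000
= 13829 × 1.072508 = $14,832 per tonne

$14,832 per tonne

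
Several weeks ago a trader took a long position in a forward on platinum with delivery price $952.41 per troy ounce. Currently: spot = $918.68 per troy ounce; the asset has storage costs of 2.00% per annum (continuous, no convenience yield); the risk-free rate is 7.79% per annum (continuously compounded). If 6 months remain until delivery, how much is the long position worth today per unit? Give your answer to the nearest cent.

$11.89 per troy ounce

Current fair forward for the remaining 6 months: F = S·e^((r + u)·T), (r + u) = 0.0779 + 0.0200 = 0.0979
F = 918.68 · e^(0.0979 × 6/12) = 918.68 × 1.050168 = 964.7683
Value of long forward = (F − K)·e^(−rT) = (964.7683 − 952.41) · e^(−0.0779·6/12)
= 12.3583 × 0.961799 = 11.89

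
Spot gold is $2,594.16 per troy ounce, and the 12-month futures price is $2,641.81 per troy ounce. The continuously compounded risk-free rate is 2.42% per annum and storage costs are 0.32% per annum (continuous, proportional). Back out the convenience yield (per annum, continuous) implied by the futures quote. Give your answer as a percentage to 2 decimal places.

0.92%

F = S·e^((r+u−y)T) ⇒ (r+u−y) = ln(F/S)/T
ln(2641.81/2594.16) = 0.018202; /T ⇒ 0.018202
y = r + u − ln(F/S)/T = 0.0242 + 0.0032 − 0.018202 = 0.009198
y = 0.92%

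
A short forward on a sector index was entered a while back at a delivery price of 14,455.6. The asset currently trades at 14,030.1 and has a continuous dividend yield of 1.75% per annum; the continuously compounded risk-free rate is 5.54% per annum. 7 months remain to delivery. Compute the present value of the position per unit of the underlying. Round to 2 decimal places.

108.31

Current fair forward for the remaining 7 months: F = S·e^((r − q)·T), (r − q) = 0.0554 − 0.0175 = 0.0379
F = 14030.1 · e^(0.0379 × 7/12) = 14030.1 × 1.02235453 = 14343.7363
Value of long forward = (F − K)·e^(−rT) = (14343.7363 − 14455.6) · e^(−0.0554·7/12)
= -111.8637 × 0.96819994 = -108.31
Short position value = −(long value) = 108.31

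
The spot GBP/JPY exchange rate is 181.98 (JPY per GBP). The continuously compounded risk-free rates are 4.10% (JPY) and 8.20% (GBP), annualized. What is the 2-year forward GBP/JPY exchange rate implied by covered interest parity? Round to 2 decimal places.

167.65

F = S·e^((r_JPY − r_GBP)T) = 181.98 · e^((0.0410 − 0.0820) × 2)
= 181.98 · e^-0.082000 = 181.98 × 0.921272
F = 167.65 JPY per GBP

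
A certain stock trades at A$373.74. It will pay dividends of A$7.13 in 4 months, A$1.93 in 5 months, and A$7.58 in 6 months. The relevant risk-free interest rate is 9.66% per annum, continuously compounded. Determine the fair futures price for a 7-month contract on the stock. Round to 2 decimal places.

PV(dividends) I = 7.13·e^(−0.0966·4/12) + 1.93·e^(−0.0966·5/12) + 7.58·e^(−0.0966·6/12)
I = 6.9041 + 1.8539 + 7.2226 = 15.9806
F = (S − I)·e^(rT) = (373.74 − 15.9806) · e^(0.0966·7/12)
= 357.7594 · e^0.056350 = 357.7594 × 1.057968 = A$378.50

A$378.50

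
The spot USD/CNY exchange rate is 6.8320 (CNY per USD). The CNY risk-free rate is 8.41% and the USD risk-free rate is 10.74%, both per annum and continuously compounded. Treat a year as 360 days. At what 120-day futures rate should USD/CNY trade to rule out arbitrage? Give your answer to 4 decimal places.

6.7791

F = S·e^((r_CNY − r_USD)T) = 6.8320 · e^((0.0841 − 0.1074) × 120/360)
= 6.8320 · e^-0.007767 = 6.8320 × 0.992263
F = 6.7791 CNY per USD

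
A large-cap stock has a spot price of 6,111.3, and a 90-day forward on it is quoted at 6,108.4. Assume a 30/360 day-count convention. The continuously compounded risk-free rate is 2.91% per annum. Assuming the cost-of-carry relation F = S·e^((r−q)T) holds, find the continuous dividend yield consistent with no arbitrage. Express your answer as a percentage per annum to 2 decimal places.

3.10%

From F = S·e^((r−q)T): (r − q) = ln(F/S)/T
ln(6108.4/6111.3) = ln(0.999525) = -0.000475
(r − q) = -0.000475 / (90/360) = -0.001900
q = r − ln(F/S)/T = 0.0291 + 0.001900 = 0.031000
q = 3.10%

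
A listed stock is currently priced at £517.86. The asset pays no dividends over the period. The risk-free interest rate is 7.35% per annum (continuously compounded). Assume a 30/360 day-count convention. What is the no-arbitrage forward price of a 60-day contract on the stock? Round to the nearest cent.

F = S·e^(rT) = 517.86 · e^(0.0735 × 60/360)
= 517.86 · e^0.012250 = 517.86 × 1.012325
F = £524.24

£524.24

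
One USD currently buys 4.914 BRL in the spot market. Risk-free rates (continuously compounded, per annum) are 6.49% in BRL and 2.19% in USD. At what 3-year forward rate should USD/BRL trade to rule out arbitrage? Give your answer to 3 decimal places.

F = S·e^((r_BRL − r_USD)T) = 4.914 · e^((0.0649 − 0.0219) × 3)
= 4.914 · e^0.129000 = 4.914 × 1.137690
F = 5.591 BRL per USD

5.591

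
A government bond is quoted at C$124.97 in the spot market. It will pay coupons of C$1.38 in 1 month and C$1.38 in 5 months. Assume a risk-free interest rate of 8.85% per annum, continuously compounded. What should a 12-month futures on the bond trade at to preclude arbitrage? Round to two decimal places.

C$133.58

PV(coupons) I = 1.38·e^(−0.0885·1/12) + 1.38·e^(−0.0885·5/12)
I = 1.3699 + 1.3300 = 2.6999
F = (S − I)·e^(rT) = (124.97 − 2.6999) · e^(0.0885·12/12)
= 122.2701 · e^0.088500 = 122.2701 × 1.092534 = C$133.58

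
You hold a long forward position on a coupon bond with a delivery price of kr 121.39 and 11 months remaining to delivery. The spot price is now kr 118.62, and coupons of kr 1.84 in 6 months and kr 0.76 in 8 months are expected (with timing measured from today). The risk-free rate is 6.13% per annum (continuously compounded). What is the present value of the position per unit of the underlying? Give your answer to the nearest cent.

PV(remaining coupons) I = 1.84·e^(−0.0613·6/12) + 0.76·e^(−0.0613·8/12) = 2.5140
Current forward F = (S − I)·e^(rT) = (118.62 − 2.5140)·e^(0.0613·11/12) = 116.1060 × 1.057800 = 122.8169
Value (long) = (F − K)·e^(−rT) = (122.8169 − 121.39) × 0.945358 = 1.3489
Value = kr 1.35

kr 1.35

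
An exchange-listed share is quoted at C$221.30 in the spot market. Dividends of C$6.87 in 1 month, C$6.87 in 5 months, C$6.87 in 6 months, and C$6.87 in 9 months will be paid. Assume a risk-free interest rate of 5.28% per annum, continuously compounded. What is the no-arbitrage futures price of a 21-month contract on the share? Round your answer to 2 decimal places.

PV(dividends) I = 6.87·e^(−0.0528·1/12) + 6.87·e^(−0.0528·5/12) + 6.87·e^(−0.0528·6/12) + 6.87·e^(−0.0528·9/12)
I = 6.8398 + 6.7205 + 6.6910 + 6.6033 = 26.8546
F = (S − I)·e^(rT) = (221.30 − 26.8546) · e^(0.0528·21/12)
= 194.4454 · e^0.092400 = 194.4454 × 1.096803 = C$213.27

C$213.27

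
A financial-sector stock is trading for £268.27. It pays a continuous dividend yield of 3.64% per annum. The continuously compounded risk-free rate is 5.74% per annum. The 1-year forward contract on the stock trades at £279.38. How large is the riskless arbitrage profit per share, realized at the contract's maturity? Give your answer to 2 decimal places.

£5.42 per share

Fair forward: F* = S·e^(carry·T), with carry = (r − q) = 0.0574 − 0.0364 = 0.0210
F* = 268.27 · e^(0.0210 × 12/12) = 268.27 · e^0.021000 = 268.27 × 1.021222 = £273.9632
Market £279.38 > fair £273.9632: forward overpriced → cash-and-carry (buy spot, short the forward).
At maturity, profit = |F_mkt − F*| = |279.38 − 273.9632| = £5.42 per share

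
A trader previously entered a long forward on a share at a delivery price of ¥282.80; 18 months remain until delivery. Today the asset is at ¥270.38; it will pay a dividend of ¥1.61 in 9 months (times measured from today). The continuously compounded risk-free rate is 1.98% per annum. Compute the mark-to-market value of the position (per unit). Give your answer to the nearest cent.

PV(remaining dividends) I = 1.61·e^(−0.0198·9/12) = 1.5863
Current forward F = (S − I)·e^(rT) = (270.38 − 1.5863)·e^(0.0198·18/12) = 268.7937 × 1.030145 = 276.8965
Value (long) = (F − K)·e^(−rT) = (276.8965 − 282.80) × 0.970737 = -5.7307
Value = -¥5.73

-¥5.73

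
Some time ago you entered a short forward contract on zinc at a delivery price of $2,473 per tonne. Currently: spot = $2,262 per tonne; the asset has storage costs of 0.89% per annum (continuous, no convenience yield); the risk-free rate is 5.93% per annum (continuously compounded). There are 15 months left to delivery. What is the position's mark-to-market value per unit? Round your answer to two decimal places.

$9.01 per tonne

Current fair forward for the remaining 15 months: F = S·e^((r + u)·T), (r + u) = 0.0593 + 0.0089 = 0.0682
F = 2262 · e^(0.0682 × 15/12) = 2262 × 1.08898928 = 2463.2938
Value of long forward = (F − K)·e^(−rT) = (2463.2938 − 2473) · e^(−0.0593·15/12)
= -9.7062 × 0.92855562 = -9.01
Short position value = −(long value) = $9.01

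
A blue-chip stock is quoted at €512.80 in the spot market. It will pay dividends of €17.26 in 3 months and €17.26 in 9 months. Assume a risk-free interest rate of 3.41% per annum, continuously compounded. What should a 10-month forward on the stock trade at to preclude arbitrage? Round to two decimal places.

PV(dividends) I = 17.26·e^(−0.0341·3/12) + 17.26·e^(−0.0341·9/12)
I = 17.1135 + 16.8242 = 33.9377
F = (S − I)·e^(rT) = (512.80 − 33.9377) · e^(0.0341·10/12)
= 478.8623 · e^0.028417 = 478.8623 × 1.028825 = €492.67

€492.67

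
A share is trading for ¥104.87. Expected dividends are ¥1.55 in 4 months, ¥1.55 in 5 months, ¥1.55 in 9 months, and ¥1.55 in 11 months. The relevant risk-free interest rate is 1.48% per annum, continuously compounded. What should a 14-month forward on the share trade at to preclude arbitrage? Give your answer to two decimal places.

PV(dividends) I = 1.55·e^(−0.0148·4/12) + 1.55·e^(−0.0148·5/12) + 1.55·e^(−0.0148·9/12) + 1.55·e^(−0.0148·11/12)
I = 1.5424 + 1.5405 + 1.5329 + 1.5291 = 6.1449
F = (S − I)·e^(rT) = (104.87 − 6.1449) · e^(0.0148·14/12)
= 98.7251 · e^0.017267 = 98.7251 × 1.017417 = ¥100.44

¥100.44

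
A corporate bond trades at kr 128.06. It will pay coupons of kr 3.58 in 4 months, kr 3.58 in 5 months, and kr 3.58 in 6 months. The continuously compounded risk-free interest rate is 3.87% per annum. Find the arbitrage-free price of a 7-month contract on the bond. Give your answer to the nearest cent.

PV(coupons) I = 3.58·e^(−0.0387·4/12) + 3.58·e^(−0.0387·5/12) + 3.58·e^(−0.0387·6/12)
I = 3.5341 + 3.5227 + 3.5114 = 10.5682
F = (S − I)·e^(rT) = (128.06 − 10.5682) · e^(0.0387·7/12)
= 117.4918 · e^0.022575 = 117.4918 × 1.022832 = kr 120.17

kr 120.17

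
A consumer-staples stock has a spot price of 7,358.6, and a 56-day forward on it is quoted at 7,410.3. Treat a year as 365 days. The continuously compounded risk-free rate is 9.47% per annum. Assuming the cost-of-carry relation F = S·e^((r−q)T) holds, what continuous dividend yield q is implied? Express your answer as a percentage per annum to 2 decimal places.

4.91%

From F = S·e^((r−q)T): (r − q) = ln(F/S)/T
ln(7410.3/7358.6) = ln(1.007026) = 0.007001
(r − q) = 0.007001 / (56/365) = 0.045632
q = r − ln(F/S)/T = 0.0947 − 0.045632 = 0.049068
q = 4.91%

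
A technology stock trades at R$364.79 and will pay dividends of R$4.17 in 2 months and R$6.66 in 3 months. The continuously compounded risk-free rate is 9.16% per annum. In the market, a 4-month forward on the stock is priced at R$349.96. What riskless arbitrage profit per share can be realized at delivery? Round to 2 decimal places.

R$15.19 per share

PV(dividends) I = 4.17·e^(−0.0916·2/12) + 6.66·e^(−0.0916·3/12) = 10.6160
Fair forward F* = (S − I)·e^(rT) = (364.79 − 10.6160)·e^0.030533 = 354.1740 × 1.031004 = 365.1548
Market R$349.96 < fair 365.1548: forward underpriced → reverse cash-and-carry (short the stock, invest proceeds at r, pay the dividends, go long the forward).
Profit at T = |F_mkt − F*| = |349.96 − 365.1548| = R$15.19 per share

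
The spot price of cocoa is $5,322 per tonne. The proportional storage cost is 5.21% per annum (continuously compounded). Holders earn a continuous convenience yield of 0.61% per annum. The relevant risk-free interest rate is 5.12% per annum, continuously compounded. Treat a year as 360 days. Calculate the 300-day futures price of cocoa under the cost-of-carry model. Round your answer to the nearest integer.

Net carry = r + u − y = 0.0512 + 0.0521 − 0.0061 = 0.0972
F = S·e^((r+u−y)T) = 5322 · e^(0.0972 × 300/360) = 5322 · e^0.081000
= 5322 × 1.084371 = $5,771 per tonne

$5,771 per tonne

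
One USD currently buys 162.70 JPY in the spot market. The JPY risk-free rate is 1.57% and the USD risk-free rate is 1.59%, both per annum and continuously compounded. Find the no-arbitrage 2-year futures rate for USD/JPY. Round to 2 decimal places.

F = S·e^((r_JPY − r_USD)T) = 162.70 · e^((0.0157 − 0.0159) × 2)
= 162.70 · e^-0.000400 = 162.70 × 0.999600
F = 162.63 JPY per USD

162.63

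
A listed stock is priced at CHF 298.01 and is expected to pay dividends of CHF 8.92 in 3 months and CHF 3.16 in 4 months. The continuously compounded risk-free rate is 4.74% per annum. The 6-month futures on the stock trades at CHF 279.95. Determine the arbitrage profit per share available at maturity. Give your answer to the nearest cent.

CHF 13.00 per share

PV(dividends) I = 8.92·e^(−0.0474·3/12) + 3.16·e^(−0.0474·4/12) = 11.9254
Fair futures F* = (S − I)·e^(rT) = (298.01 − 11.9254)·e^0.023700 = 286.0846 × 1.023983 = 292.9458
Market CHF 279.95 < fair 292.9458: forward underpriced → reverse cash-and-carry (short the stock, invest proceeds at r, pay the dividends, go long the forward).
Profit at T = |F_mkt − F*| = |279.95 − 292.9458| = CHF 13.00 per share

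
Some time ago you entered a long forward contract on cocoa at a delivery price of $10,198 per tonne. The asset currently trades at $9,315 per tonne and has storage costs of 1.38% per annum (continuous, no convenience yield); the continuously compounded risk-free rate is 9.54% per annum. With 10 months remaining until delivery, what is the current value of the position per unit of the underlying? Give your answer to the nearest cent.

$4.09 per tonne

Current fair forward for the remaining 10 months: F = S·e^((r + u)·T), (r + u) = 0.0954 + 0.0138 = 0.1092
F = 9315 · e^(0.1092 × 10/12) = 9315 × 1.09526901 = 10202.4308
Value of long forward = (F − K)·e^(−rT) = (10202.4308 − 10198) · e^(−0.0954·10/12)
= 4.4308 × 0.92357802 = 4.09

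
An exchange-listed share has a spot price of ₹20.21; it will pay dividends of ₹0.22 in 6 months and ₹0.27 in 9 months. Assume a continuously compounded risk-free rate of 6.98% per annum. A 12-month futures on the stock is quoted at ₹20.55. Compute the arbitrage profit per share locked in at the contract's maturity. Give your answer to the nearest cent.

₹0.62 per share

PV(dividends) I = 0.22·e^(−0.0698·6/12) + 0.27·e^(−0.0698·9/12) = 0.4687
Fair futures F* = (S − I)·e^(rT) = (20.21 − 0.4687)·e^0.069800 = 19.7413 × 1.072294 = 21.1685
Market ₹20.55 < fair 21.1685: forward underpriced → reverse cash-and-carry (short the stock, invest proceeds at r, pay the dividends, go long the forward).
Profit at T = |F_mkt − F*| = |20.55 − 21.1685| = ₹0.62 per share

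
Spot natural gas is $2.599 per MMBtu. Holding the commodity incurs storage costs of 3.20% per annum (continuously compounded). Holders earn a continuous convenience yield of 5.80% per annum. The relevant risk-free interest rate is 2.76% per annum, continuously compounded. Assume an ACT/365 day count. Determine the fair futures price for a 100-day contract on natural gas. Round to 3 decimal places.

Net carry = r + u − y = 0.0276 + 0.0320 − 0.0580 = 0.0016
F = S·e^((r+u−y)T) = 2.599 · e^(0.0016 × 100/365) = 2.599 · e^0.000438
= 2.599 × 1.000438 = $2.600 per MMBtu

$2.600 per MMBtu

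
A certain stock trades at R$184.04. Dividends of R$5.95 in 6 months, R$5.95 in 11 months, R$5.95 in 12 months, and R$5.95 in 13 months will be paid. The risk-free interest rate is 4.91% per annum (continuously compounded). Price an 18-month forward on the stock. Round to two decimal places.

R$173.56

PV(dividends) I = 5.95·e^(−0.0491·6/12) + 5.95·e^(−0.0491·11/12) + 5.95·e^(−0.0491·12/12) + 5.95·e^(−0.0491·13/12)
I = 5.8057 + 5.6881 + 5.6649 + 5.6418 = 22.8005
F = (S − I)·e^(rT) = (184.04 − 22.8005) · e^(0.0491·18/12)
= 161.2395 · e^0.073650 = 161.2395 × 1.076430 = R$173.56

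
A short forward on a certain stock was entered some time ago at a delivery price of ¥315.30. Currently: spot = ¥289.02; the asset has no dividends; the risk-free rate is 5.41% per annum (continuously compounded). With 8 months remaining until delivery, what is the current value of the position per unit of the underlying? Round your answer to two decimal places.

Current fair forward for the remaining 8 months: F = S·e^(r·T), r = 0.0541
F = 289.02 · e^(0.0541 × 8/12) = 289.02 × 1.036725 = 299.6343
Value of long forward = (F − K)·e^(−rT) = (299.6343 − 315.30) · e^(−0.0541·8/12)
= -15.6657 × 0.964576 = -15.11
Short position value = −(long value) = ¥15.11

¥15.11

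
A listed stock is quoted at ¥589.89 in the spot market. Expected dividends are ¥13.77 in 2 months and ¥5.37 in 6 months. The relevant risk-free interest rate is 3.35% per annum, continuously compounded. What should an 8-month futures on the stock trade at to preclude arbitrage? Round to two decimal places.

PV(dividends) I = 13.77·e^(−0.0335·2/12) + 5.37·e^(−0.0335·6/12)
I = 13.6933 + 5.2808 = 18.9741
F = (S − I)·e^(rT) = (589.89 − 18.9741) · e^(0.0335·8/12)
= 570.9159 · e^0.022333 = 570.9159 × 1.022584 = ¥583.81

¥583.81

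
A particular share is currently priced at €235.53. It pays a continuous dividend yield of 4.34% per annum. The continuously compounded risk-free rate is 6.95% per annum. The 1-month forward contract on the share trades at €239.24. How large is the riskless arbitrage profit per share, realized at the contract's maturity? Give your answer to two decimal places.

€3.20 per share

Fair forward: F* = S·e^(carry·T), with carry = (r − q) = 0.0695 − 0.0434 = 0.0261
F* = 235.53 · e^(0.0261 × 1/12) = 235.53 · e^0.002175 = 235.53 × 1.002177 = €236.0427
Market €239.24 > fair €236.0427: forward overpriced → cash-and-carry (buy spot, short the forward).
At maturity, profit = |F_mkt − F*| = |239.24 − 236.0427| = €3.20 per share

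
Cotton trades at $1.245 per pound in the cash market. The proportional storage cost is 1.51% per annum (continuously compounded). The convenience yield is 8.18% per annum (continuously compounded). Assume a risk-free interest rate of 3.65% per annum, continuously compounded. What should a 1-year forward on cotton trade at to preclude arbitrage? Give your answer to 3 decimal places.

Net carry = r + u − y = 0.0365 + 0.0151 − 0.0818 = -0.0302
F = S·e^((r+u−y)T) = 1.245 · e^(-0.0302 × 1) = 1.245 · e^-0.030200
= 1.245 × 0.970251 = $1.208 per pound

$1.208 per pound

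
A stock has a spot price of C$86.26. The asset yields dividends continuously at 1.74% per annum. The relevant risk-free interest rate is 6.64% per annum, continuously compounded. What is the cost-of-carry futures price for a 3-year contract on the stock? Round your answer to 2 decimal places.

F = S·e^((r − q)T) = 86.26 · e^((0.0664 − 0.0174) × 3)
= 86.26 · e^0.147000 = 86.26 × 1.158354
F = C$99.92

C$99.92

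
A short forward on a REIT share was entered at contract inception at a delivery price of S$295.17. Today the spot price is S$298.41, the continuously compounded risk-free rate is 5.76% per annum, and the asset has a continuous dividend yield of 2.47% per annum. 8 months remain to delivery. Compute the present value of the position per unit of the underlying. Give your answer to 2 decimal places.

Current fair forward for the remaining 8 months: F = S·e^((r − q)·T), (r − q) = 0.0576 − 0.0247 = 0.0329
F = 298.41 · e^(0.0329 × 8/12) = 298.41 × 1.022176 = 305.0275
Value of long forward = (F − K)·e^(−rT) = (305.0275 − 295.17) · e^(−0.0576·8/12)
= 9.8575 × 0.962328 = 9.49
Short position value = −(long value) = -S$9.49

-S$9.49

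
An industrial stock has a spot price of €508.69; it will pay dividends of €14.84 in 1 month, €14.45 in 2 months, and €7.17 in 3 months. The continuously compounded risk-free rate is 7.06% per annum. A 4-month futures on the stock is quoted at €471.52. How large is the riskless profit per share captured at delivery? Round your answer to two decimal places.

PV(dividends) I = 14.84·e^(−0.0706·1/12) + 14.45·e^(−0.0706·2/12) + 7.17·e^(−0.0706·3/12) = 36.0785
Fair futures F* = (S − I)·e^(rT) = (508.69 − 36.0785)·e^0.023533 = 472.6115 × 1.023812 = 483.8653
Market €471.52 < fair 483.8653: forward underpriced → reverse cash-and-carry (short the stock, invest proceeds at r, pay the dividends, go long the forward).
Profit at T = |F_mkt − F*| = |471.52 − 483.8653| = €12.35 per share

€12.35 per share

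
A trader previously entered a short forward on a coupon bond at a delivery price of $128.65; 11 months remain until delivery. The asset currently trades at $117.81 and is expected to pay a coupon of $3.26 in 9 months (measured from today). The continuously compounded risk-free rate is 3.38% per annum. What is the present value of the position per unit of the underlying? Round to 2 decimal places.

PV(remaining coupons) I = 3.26·e^(−0.0338·9/12) = 3.1784
Current forward F = (S − I)·e^(rT) = (117.81 − 3.1784)·e^(0.0338·11/12) = 114.6316 × 1.031468 = 118.2388
Value (long) = (F − K)·e^(−rT) = (118.2388 − 128.65) × 0.969492 = -10.0936
Short position value = −(long value) = $10.09

$10.09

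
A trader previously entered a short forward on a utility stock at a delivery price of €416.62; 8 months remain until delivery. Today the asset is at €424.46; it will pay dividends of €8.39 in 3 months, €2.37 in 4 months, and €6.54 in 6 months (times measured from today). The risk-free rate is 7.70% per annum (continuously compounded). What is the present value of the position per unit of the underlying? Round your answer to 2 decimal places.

PV(remaining dividends) I = 8.39·e^(−0.0770·3/12) + 2.37·e^(−0.0770·4/12) + 6.54·e^(−0.0770·6/12) = 16.8330
Current forward F = (S − I)·e^(rT) = (424.46 − 16.8330)·e^(0.0770·8/12) = 407.6270 × 1.052674 = 429.0983
Value (long) = (F − K)·e^(−rT) = (429.0983 − 416.62) × 0.949962 = 11.8539
Short position value = −(long value) = -€11.85

-€11.85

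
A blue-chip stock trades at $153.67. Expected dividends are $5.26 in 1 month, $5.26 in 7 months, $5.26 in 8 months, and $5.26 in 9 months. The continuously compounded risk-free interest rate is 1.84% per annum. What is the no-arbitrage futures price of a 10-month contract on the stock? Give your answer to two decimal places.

PV(dividends) I = 5.26·e^(−0.0184·1/12) + 5.26·e^(−0.0184·7/12) + 5.26·e^(−0.0184·8/12) + 5.26·e^(−0.0184·9/12)
I = 5.2519 + 5.2038 + 5.1959 + 5.1879 = 20.8395
F = (S − I)·e^(rT) = (153.67 − 20.8395) · e^(0.0184·10/12)
= 132.8305 · e^0.015333 = 132.8305 × 1.015451 = $134.88

$134.88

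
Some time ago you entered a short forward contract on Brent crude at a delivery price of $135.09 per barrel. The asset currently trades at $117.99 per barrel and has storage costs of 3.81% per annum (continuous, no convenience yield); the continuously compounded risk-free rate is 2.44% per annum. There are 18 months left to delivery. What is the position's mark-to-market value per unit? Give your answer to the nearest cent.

$5.31 per barrel

Current fair forward for the remaining 18 months: F = S·e^((r + u)·T), (r + u) = 0.0244 + 0.0381 = 0.0625
F = 117.99 · e^(0.0625 × 18/12) = 117.99 × 1.098285 = 129.5866
Value of long forward = (F − K)·e^(−rT) = (129.5866 − 135.09) · e^(−0.0244·18/12)
= -5.5034 × 0.964062 = -5.31
Short position value = −(long value) = $5.31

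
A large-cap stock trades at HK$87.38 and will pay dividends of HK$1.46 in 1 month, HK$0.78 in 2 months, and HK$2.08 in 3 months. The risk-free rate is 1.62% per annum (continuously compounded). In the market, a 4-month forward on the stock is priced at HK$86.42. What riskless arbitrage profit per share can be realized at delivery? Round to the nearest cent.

PV(dividends) I = 1.46·e^(−0.0162·1/12) + 0.78·e^(−0.0162·2/12) + 2.08·e^(−0.0162·3/12) = 4.3075
Fair forward F* = (S − I)·e^(rT) = (87.38 − 4.3075)·e^0.005400 = 83.0725 × 1.005415 = 83.5223
Market HK$86.42 > fair 83.5223: forward overpriced → cash-and-carry (borrow at r, buy the stock and collect the dividends, short the forward).
Profit at T = |F_mkt − F*| = |86.42 − 83.5223| = HK$2.90 per share

HK$2.90 per share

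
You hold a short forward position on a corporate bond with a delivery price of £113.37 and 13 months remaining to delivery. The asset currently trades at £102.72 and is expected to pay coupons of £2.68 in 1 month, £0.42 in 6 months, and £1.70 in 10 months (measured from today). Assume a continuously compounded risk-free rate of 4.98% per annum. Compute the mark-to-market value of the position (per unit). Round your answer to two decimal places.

PV(remaining coupons) I = 2.68·e^(−0.0498·1/12) + 0.42·e^(−0.0498·6/12) + 1.70·e^(−0.0498·10/12) = 4.7095
Current forward F = (S − I)·e^(rT) = (102.72 − 4.7095)·e^(0.0498·13/12) = 98.0105 × 1.055432 = 103.4434
Value (long) = (F − K)·e^(−rT) = (103.4434 − 113.37) × 0.947479 = -9.4052
Short position value = −(long value) = £9.41

£9.41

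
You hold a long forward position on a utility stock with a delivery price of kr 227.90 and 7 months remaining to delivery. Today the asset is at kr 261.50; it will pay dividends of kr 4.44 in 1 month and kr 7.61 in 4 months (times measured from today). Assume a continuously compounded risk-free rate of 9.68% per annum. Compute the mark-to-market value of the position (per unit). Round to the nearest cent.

kr 34.34

PV(remaining dividends) I = 4.44·e^(−0.0968·1/12) + 7.61·e^(−0.0968·4/12) = 11.7727
Current forward F = (S − I)·e^(rT) = (261.50 − 11.7727)·e^(0.0968·7/12) = 249.7273 × 1.058091 = 264.2342
Value (long) = (F − K)·e^(−rT) = (264.2342 − 227.90) × 0.945098 = 34.3394
Value = kr 34.34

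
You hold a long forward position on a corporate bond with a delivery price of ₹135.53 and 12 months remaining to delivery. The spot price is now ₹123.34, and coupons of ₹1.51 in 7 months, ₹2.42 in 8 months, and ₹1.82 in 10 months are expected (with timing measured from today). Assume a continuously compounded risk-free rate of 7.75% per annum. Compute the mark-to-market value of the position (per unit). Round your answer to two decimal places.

PV(remaining coupons) I = 1.51·e^(−0.0775·7/12) + 2.42·e^(−0.0775·8/12) + 1.82·e^(−0.0775·10/12) = 5.4476
Current forward F = (S − I)·e^(rT) = (123.34 − 5.4476)·e^(0.0775·12/12) = 117.8924 × 1.080582 = 127.3924
Value (long) = (F − K)·e^(−rT) = (127.3924 − 135.53) × 0.925427 = -7.5308
Value = -₹7.53

-₹7.53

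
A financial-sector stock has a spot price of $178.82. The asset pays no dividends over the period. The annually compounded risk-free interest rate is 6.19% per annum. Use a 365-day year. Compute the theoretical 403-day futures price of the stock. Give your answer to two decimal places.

F = S · (1+r)^T
= 178.82 × 1.068561
F = $191.08

$191.08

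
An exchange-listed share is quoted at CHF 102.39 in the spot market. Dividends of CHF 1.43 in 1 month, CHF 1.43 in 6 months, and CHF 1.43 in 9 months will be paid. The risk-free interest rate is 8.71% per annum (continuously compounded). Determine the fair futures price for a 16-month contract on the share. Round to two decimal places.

CHF 110.36

PV(dividends) I = 1.43·e^(−0.0871·1/12) + 1.43·e^(−0.0871·6/12) + 1.43·e^(−0.0871·9/12)
I = 1.4197 + 1.3691 + 1.3396 = 4.1284
F = (S − I)·e^(rT) = (102.39 − 4.1284) · e^(0.0871·16/12)
= 98.2616 · e^0.116133 = 98.2616 × 1.123145 = CHF 110.36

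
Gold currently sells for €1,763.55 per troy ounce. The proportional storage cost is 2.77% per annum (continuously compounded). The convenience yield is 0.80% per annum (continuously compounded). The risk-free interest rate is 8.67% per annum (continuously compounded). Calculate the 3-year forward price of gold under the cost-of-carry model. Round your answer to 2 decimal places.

€2,426.69 per troy ounce

Net carry = r + u − y = 0.0867 + 0.0277 − 0.0080 = 0.1064
F = S·e^((r+u−y)T) = 1763.55 · e^(0.1064 × 3) = 1763.55 · e^0.31920000
= 1763.55 × 1.37602650 = €2,426.69 per troy ounce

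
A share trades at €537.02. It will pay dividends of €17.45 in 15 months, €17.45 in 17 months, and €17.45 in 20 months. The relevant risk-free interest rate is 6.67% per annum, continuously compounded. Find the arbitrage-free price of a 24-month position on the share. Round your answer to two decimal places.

PV(dividends) I = 17.45·e^(−0.0667·15/12) + 17.45·e^(−0.0667·17/12) + 17.45·e^(−0.0667·20/12)
I = 16.0541 + 15.8766 + 15.6141 = 47.5448
F = (S − I)·e^(rT) = (537.02 − 47.5448) · e^(0.0667·24/12)
= 489.4752 · e^0.133400 = 489.4752 × 1.142707 = €559.33

€559.33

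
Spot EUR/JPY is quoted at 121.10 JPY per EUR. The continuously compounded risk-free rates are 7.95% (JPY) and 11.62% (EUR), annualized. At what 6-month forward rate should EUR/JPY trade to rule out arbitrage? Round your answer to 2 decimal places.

F = S·e^((r_JPY − r_EUR)T) = 121.10 · e^((0.0795 − 0.1162) × 6/12)
= 121.10 · e^-0.018350 = 121.10 × 0.981817
F = 118.90 JPY per EUR

118.90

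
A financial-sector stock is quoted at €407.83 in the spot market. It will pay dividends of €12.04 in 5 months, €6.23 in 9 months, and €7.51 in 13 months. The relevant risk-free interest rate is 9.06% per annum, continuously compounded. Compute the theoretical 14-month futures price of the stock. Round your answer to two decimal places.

PV(dividends) I = 12.04·e^(−0.0906·5/12) + 6.23·e^(−0.0906·9/12) + 7.51·e^(−0.0906·13/12)
I = 11.5940 + 5.8207 + 6.8079 = 24.2226
F = (S − I)·e^(rT) = (407.83 − 24.2226) · e^(0.0906·14/12)
= 383.6074 · e^0.105700 = 383.6074 × 1.111488 = €426.38

€426.38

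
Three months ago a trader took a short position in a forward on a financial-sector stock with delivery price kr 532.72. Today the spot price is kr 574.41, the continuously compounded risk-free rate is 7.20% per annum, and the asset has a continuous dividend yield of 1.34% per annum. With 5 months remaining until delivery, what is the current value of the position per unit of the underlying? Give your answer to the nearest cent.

-kr 54.24

Current fair forward for the remaining 5 months: F = S·e^((r − q)·T), (r − q) = 0.0720 − 0.0134 = 0.0586
F = 574.41 · e^(0.0586 × 5/12) = 574.41 × 1.024717 = 588.6077
Value of long forward = (F − K)·e^(−rT) = (588.6077 − 532.72) · e^(−0.0720·5/12)
= 55.8877 × 0.970446 = 54.24
Short position value = −(long value) = -kr 54.24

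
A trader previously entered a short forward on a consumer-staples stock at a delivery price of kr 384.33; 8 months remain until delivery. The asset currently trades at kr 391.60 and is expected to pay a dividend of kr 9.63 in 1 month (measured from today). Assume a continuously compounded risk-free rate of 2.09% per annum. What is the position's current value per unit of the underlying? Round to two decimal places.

-kr 2.97

PV(remaining dividends) I = 9.63·e^(−0.0209·1/12) = 9.6132
Current forward F = (S − I)·e^(rT) = (391.60 − 9.6132)·e^(0.0209·8/12) = 381.9868 × 1.014031 = 387.3465
Value (long) = (F − K)·e^(−rT) = (387.3465 − 384.33) × 0.986163 = 2.9748
Short position value = −(long value) = -kr 2.97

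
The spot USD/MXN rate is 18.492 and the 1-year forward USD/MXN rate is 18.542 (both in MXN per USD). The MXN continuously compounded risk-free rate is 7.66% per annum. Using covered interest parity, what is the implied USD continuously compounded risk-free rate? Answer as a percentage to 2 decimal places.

7.39%

F = S·e^((r_MXN − r_USD)T) ⇒ r_USD = r_MXN − ln(F/S)/T
ln(18.542/18.492) = 0.002700; /(12/12) = 0.002700
r_USD = 0.0766 − 0.002700 = 0.073900
r_USD = 7.39%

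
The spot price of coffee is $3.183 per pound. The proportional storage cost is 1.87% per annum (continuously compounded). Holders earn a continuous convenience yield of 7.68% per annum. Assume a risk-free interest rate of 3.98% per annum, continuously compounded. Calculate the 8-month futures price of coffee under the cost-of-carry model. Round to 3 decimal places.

Net carry = r + u − y = 0.0398 + 0.0187 − 0.0768 = -0.0183
F = S·e^((r+u−y)T) = 3.183 · e^(-0.0183 × 8/12) = 3.183 · e^-0.012200
= 3.183 × 0.987874 = $3.144 per pound

$3.144 per pound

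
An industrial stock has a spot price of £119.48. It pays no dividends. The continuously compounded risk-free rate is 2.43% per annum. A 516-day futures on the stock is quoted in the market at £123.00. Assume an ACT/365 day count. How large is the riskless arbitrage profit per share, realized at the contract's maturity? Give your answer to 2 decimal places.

£0.66 per share

Fair futures: F* = S·e^(carry·T), with carry = r = 0.0243
F* = 119.48 · e^(0.0243 × 516/365) = 119.48 · e^0.034353 = 119.48 × 1.034950 = £123.6558
Market £123.00 < fair £123.6558: forward underpriced → reverse cash-and-carry (short spot, go long the forward).
At maturity, profit = |F_mkt − F*| = |123.00 − 123.6558| = £0.66 per share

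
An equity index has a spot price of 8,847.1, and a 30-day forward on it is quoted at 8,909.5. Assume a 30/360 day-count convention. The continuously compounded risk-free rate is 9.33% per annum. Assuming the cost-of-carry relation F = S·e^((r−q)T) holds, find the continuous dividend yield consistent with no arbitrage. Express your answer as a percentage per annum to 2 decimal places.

From F = S·e^((r−q)T): (r − q) = ln(F/S)/T
ln(8909.5/8847.1) = ln(1.007053) = 0.007028
(r − q) = 0.007028 / (30/360) = 0.084336
q = r − ln(F/S)/T = 0.0933 − 0.084336 = 0.008964
q = 0.90%

0.90%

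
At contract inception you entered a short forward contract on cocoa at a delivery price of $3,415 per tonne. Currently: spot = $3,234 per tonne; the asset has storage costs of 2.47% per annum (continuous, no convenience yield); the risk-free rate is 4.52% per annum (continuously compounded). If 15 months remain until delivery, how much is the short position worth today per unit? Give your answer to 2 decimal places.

-$108.01 per tonne

Current fair forward for the remaining 15 months: F = S·e^((r + u)·T), (r + u) = 0.0452 + 0.0247 = 0.0699
F = 3234 · e^(0.0699 × 15/12) = 3234 × 1.09130584 = 3529.2831
Value of long forward = (F − K)·e^(−rT) = (3529.2831 − 3415) · e^(−0.0452·15/12)
= 114.2831 × 0.94506648 = 108.01
Short position value = −(long value) = -$108.01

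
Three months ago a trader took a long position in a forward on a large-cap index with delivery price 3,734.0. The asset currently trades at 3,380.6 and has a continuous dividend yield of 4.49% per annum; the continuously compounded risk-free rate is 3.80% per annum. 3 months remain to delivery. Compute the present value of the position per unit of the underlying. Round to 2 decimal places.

Current fair forward for the remaining 3 months: F = S·e^((r − q)·T), (r − q) = 0.0380 − 0.0449 = -0.0069
F = 3380.6 · e^(-0.0069 × 3/12) = 3380.6 × 0.99827649 = 3374.7735
Value of long forward = (F − K)·e^(−rT) = (3374.7735 − 3734.0) · e^(−0.0380·3/12)
= -359.2265 × 0.99054498 = -355.83

-355.83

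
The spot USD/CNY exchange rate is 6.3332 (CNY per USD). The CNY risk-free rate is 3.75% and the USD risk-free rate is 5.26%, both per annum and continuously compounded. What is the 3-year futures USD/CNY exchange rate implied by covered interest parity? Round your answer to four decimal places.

6.0527

F = S·e^((r_CNY − r_USD)T) = 6.3332 · e^((0.0375 − 0.0526) × 3)
= 6.3332 · e^-0.045300 = 6.3332 × 0.955711
F = 6.0527 CNY per USD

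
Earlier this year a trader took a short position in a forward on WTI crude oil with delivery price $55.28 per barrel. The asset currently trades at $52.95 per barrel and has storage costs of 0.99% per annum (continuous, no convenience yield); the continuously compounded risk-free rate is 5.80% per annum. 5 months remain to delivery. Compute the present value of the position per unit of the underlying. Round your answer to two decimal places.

Current fair forward for the remaining 5 months: F = S·e^((r + u)·T), (r + u) = 0.0580 + 0.0099 = 0.0679
F = 52.95 · e^(0.0679 × 5/12) = 52.95 × 1.028696 = 54.4695
Value of long forward = (F − K)·e^(−rT) = (54.4695 − 55.28) · e^(−0.0580·5/12)
= -0.8105 × 0.976123 = -0.79
Short position value = −(long value) = $0.79

$0.79 per barrel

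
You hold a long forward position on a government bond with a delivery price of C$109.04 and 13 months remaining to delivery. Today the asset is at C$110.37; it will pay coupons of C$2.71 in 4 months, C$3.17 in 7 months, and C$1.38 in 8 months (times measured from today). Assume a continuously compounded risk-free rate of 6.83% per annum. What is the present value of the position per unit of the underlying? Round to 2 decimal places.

C$2.09

PV(remaining coupons) I = 2.71·e^(−0.0683·4/12) + 3.17·e^(−0.0683·7/12) + 1.38·e^(−0.0683·8/12) = 7.0138
Current forward F = (S − I)·e^(rT) = (110.37 − 7.0138)·e^(0.0683·13/12) = 103.3562 × 1.076798 = 111.2937
Value (long) = (F − K)·e^(−rT) = (111.2937 − 109.04) × 0.928679 = 2.0930
Value = C$2.09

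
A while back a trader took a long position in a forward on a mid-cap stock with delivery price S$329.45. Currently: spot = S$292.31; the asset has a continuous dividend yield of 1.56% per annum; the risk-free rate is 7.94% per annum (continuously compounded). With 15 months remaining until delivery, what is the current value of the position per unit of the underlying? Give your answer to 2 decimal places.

-S$11.66

Current fair forward for the remaining 15 months: F = S·e^((r − q)·T), (r − q) = 0.0794 − 0.0156 = 0.0638
F = 292.31 · e^(0.0638 × 15/12) = 292.31 × 1.083016 = 316.5764
Value of long forward = (F − K)·e^(−rT) = (316.5764 − 329.45) · e^(−0.0794·15/12)
= -12.8736 × 0.905516 = -11.66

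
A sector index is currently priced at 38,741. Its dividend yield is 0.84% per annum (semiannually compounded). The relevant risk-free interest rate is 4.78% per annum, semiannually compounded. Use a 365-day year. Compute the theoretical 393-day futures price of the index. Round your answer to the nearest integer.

40,396

F = S · (1+r/2)^(2T) / (1+q/2)^(2T)
= 38741 × 1.052177 / 1.009066 = 38741 × 1.042724
F = 40,396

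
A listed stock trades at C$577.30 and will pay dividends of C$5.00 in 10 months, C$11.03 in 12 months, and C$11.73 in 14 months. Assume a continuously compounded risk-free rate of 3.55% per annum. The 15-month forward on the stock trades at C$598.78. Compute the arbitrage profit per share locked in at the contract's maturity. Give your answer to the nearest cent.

C$23.25 per share

PV(dividends) I = 5.00·e^(−0.0355·10/12) + 11.03·e^(−0.0355·12/12) + 11.73·e^(−0.0355·14/12) = 26.7537
Fair forward F* = (S − I)·e^(rT) = (577.30 − 26.7537)·e^0.044375 = 550.5463 × 1.045374 = 575.5268
Market C$598.78 > fair 575.5268: forward overpriced → cash-and-carry (borrow at r, buy the stock and collect the dividends, short the forward).
Profit at T = |F_mkt − F*| = |598.78 − 575.5268| = C$23.25 per share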